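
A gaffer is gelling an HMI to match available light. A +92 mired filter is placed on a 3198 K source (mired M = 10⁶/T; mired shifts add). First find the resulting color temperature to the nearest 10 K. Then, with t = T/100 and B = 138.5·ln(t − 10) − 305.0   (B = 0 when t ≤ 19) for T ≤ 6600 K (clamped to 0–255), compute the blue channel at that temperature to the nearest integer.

M_in = 10⁶/3198 = 312.70; M_out = 312.70 + (+92) = 404.70.
T_out = 10⁶/404.70 = 2471.0 K → 2470 K; t = 24.7.
B = 138.5·ln(24.7 − 10) − 305.0 = 138.5·ln 14.7 − 305.0 = 138.5·2.6878 − 305.0 = 67.267.
Rounded: 67.

67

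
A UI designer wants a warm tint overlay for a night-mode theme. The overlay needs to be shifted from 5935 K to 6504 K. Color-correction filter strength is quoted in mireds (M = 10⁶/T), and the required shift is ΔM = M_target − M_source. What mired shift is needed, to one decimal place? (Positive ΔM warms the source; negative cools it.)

M_source = 10⁶/5935 = 168.492; M_target = 10⁶/6504 = 153.752.
ΔM = 153.752 − 168.492 = -14.740 → -14.7 mireds, a cooling shift.

-14.7 mireds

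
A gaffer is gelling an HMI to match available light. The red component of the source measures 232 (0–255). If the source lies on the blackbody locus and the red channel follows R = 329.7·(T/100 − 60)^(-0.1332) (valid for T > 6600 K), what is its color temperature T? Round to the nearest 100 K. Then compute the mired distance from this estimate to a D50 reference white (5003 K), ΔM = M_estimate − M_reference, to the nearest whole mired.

(t − 60)^(-0.1332) = 232/329.7 = 0.70367.
t − 60 = 0.70367^(1/-0.1332) = 0.70367^(-7.508) = 13.992, so t = 73.992.
T = 100·t = 7399 K → 7400 K to the nearest 100 K.
M_estimate = 10⁶/7400 = 135.14; M_reference = 10⁶/5003 = 199.88.
ΔM = 135.14 − 199.88 = -64.74 → -65 mireds.

-65 mireds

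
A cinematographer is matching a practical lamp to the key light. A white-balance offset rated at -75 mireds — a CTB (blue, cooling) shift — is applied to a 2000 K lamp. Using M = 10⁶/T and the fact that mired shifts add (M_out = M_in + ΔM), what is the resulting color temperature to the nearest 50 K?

M_in = 10⁶/2000 = 500.00 mireds.
M_out = 500.00 + (-75) = 425.00 mireds.
T_out = 10⁶/425.00 = 2352.9 K → 2350 K.

2350 K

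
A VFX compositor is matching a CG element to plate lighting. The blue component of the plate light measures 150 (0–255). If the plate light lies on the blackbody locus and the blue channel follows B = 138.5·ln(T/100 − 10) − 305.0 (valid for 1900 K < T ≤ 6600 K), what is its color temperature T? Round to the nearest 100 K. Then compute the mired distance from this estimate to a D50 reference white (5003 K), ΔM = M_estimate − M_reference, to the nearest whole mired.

+70 mireds

ln(t − 10) = (150 + 305.0) / 138.5 = 3.2852.
t − 10 = e^3.2852 = 26.714, so t = 36.714.
T = 100·t = 3671 K → 3700 K to the nearest 100 K.
M_estimate = 10⁶/3700 = 270.27; M_reference = 10⁶/5003 = 199.88.
ΔM = 270.27 − 199.88 = 70.39 → +70 mireds.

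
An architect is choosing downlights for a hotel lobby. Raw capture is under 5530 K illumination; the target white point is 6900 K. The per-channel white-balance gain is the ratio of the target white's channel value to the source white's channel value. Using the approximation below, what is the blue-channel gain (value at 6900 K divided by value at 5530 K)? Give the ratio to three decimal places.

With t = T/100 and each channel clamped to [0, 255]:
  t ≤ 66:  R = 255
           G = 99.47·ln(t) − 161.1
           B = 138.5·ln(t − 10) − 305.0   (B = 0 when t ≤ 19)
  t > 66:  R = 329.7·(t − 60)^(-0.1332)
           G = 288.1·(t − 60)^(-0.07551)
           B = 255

1.143

At 5530 K (t = 55.3):
  B = 138.5·ln(55.3 − 10) − 305.0 = 138.5·ln 45.3 − 305.0 = 138.5·3.8133 − 305.0 = 223.143.
At 6900 K (t = 69):
  B = 255 by definition for t > 66.
Gain = 255.000 / 223.143 = 1.1428 → 1.143.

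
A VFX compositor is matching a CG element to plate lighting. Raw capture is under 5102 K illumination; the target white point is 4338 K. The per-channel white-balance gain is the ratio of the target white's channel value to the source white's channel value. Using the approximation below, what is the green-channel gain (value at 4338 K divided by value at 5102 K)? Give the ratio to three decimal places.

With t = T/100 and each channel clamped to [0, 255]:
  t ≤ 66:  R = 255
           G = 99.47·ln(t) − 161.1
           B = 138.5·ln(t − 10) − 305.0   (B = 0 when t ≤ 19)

At 5102 K (t = 51.02):
  G = 99.47·ln 51.02 − 161.1 = 99.47·3.9322 − 161.1 = 230.038.
At 4338 K (t = 43.38):
  G = 99.47·ln 43.38 − 161.1 = 99.47·3.7700 − 161.1 = 213.902.
Gain = 213.902 / 230.038 = 0.9299 → 0.930.

0.930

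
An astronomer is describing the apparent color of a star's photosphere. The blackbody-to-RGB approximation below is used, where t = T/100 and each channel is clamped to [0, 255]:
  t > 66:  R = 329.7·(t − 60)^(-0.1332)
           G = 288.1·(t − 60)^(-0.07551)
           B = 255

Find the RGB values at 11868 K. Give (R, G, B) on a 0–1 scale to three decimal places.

t = 11868/100 = 118.68; the t > 66 branch applies.
R = 329.7·(118.68 − 60)^(-0.1332) = 329.7·58.68^(-0.1332) = 329.7·0.58135 = 191.671.
G = 288.1·(118.68 − 60)^(-0.07551) = 288.1·58.68^(-0.07551) = 288.1·0.73529 = 211.838.
B = 255 by definition for t > 66.
Dividing each by 255: (0.7517, 0.8307, 1.0000) → (0.752, 0.831, 1.000).

(0.752, 0.831, 1.000)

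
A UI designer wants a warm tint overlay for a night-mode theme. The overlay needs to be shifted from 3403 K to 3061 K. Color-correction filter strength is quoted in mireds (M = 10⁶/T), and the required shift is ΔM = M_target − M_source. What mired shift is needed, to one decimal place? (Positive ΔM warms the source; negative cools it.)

+32.8 mireds

M_source = 10⁶/3403 = 293.858; M_target = 10⁶/3061 = 326.691.
ΔM = 326.691 − 293.858 = 32.832 → +32.8 mireds, a warming shift.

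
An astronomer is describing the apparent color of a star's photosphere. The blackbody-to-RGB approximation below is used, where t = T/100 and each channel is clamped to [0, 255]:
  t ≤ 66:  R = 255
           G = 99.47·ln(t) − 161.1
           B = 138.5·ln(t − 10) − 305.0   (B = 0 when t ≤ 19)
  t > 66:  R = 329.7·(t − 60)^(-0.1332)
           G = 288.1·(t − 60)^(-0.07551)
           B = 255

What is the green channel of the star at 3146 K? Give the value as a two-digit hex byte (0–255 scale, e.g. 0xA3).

0xB6

t = 3146/100 = 31.46; the t ≤ 66 branch applies.
G = 99.47·ln 31.46 − 161.1 = 99.47·3.4487 − 161.1 = 181.944.
Rounded: 182; in hex, 0xB6.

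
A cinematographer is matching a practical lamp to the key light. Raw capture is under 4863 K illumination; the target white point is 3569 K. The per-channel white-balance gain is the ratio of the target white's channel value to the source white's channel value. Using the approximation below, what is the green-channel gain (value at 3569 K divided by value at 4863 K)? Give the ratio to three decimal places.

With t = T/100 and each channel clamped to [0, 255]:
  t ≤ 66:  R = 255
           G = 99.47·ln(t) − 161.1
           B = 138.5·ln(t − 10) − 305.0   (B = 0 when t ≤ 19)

At 4863 K (t = 48.63):
  G = 99.47·ln 48.63 − 161.1 = 99.47·3.8842 − 161.1 = 225.265.
At 3569 K (t = 35.69):
  G = 99.47·ln 35.69 − 161.1 = 99.47·3.5749 − 161.1 = 194.492.
Gain = 194.492 / 225.265 = 0.8634 → 0.863.

0.863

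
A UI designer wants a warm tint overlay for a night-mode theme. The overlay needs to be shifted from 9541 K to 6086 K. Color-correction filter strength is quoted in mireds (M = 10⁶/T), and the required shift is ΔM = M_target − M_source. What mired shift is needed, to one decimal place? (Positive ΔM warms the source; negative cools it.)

+59.5 mireds

M_source = 10⁶/9541 = 104.811; M_target = 10⁶/6086 = 164.312.
ΔM = 164.312 − 104.811 = 59.501 → +59.5 mireds, a warming shift.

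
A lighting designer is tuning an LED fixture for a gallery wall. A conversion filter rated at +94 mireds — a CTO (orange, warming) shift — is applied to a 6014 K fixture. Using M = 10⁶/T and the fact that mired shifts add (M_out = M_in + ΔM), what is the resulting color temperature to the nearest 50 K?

M_in = 10⁶/6014 = 166.28 mireds.
M_out = 166.28 + (+94) = 260.28 mireds.
T_out = 10⁶/260.28 = 3842.0 K → 3850 K.

3850 K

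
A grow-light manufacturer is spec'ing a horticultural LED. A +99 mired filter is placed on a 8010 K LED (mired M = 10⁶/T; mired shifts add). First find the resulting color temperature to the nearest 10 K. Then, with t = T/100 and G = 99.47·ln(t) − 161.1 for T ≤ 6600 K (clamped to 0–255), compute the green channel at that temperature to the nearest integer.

M_in = 10⁶/8010 = 124.84; M_out = 124.84 + (+99) = 223.84.
T_out = 10⁶/223.84 = 4467.4 K → 4470 K; t = 44.7.
G = 99.47·ln 44.7 − 161.1 = 99.47·3.8000 − 161.1 = 216.883.
Rounded: 217.

217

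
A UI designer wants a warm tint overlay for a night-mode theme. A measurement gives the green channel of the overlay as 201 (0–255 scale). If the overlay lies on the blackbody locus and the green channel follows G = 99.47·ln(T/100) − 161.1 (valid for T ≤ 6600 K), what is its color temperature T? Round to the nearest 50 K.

3800 K

ln t = (201 + 161.1) / 99.47 = 3.6403.
t = e^3.6403 = 38.103.
T = 100·t = 3810 K → 3800 K to the nearest 50 K.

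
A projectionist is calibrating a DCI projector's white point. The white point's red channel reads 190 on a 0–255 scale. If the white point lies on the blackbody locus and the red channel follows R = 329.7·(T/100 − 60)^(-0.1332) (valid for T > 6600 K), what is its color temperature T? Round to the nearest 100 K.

(t − 60)^(-0.1332) = 190/329.7 = 0.57628.
t − 60 = 0.57628^(1/-0.1332) = 0.57628^(-7.508) = 62.667, so t = 122.667.
T = 100·t = 12267 K → 12300 K to the nearest 100 K.

12300 K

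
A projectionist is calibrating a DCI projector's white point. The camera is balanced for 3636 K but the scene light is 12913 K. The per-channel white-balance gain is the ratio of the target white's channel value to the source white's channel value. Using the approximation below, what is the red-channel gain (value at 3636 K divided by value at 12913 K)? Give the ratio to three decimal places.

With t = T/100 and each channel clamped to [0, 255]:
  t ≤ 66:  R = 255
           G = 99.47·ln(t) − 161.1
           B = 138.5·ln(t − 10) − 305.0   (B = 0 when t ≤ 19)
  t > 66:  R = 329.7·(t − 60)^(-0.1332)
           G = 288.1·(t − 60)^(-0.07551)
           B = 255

At 12913 K (t = 129.13):
  R = 329.7·(129.13 − 60)^(-0.1332) = 329.7·69.13^(-0.1332) = 329.7·0.56880 = 187.532.
At 3636 K (t = 36.36):
  R = 255 by definition for t ≤ 66.
Gain = 255.000 / 187.532 = 1.3598 → 1.360.

1.360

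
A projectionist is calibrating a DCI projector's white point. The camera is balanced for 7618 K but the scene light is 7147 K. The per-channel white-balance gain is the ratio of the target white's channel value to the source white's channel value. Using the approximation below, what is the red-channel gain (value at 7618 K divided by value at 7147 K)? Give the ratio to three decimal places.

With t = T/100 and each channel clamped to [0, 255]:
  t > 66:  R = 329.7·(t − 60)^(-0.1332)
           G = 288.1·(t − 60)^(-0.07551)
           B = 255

At 7147 K (t = 71.47):
  R = 329.7·(71.47 − 60)^(-0.1332) = 329.7·11.47^(-0.1332) = 329.7·0.72255 = 238.224.
At 7618 K (t = 76.18):
  R = 329.7·(76.18 − 60)^(-0.1332) = 329.7·16.18^(-0.1332) = 329.7·0.69018 = 227.553.
Gain = 227.553 / 238.224 = 0.9552 → 0.955.

0.955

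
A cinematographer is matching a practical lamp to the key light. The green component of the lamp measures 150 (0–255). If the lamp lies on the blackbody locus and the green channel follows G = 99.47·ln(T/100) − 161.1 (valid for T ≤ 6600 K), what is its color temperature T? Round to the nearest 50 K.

ln t = (150 + 161.1) / 99.47 = 3.1276.
t = e^3.1276 = 22.819.
T = 100·t = 2282 K → 2300 K to the nearest 50 K.

2300 K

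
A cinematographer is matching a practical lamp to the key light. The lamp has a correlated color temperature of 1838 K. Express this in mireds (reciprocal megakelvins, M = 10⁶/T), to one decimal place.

544.1 mireds

M = 10⁶ / 1838 = 544.070 → 544.1 mireds.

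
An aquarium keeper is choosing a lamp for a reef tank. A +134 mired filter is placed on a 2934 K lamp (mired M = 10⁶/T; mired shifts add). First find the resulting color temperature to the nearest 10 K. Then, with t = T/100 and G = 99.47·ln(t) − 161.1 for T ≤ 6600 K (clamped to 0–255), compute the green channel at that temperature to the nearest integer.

M_in = 10⁶/2934 = 340.83; M_out = 340.83 + (+134) = 474.83.
T_out = 10⁶/474.83 = 2106.0 K → 2110 K; t = 21.1.
G = 99.47·ln 21.1 − 161.1 = 99.47·3.0493 − 161.1 = 142.211.
Rounded: 142.

142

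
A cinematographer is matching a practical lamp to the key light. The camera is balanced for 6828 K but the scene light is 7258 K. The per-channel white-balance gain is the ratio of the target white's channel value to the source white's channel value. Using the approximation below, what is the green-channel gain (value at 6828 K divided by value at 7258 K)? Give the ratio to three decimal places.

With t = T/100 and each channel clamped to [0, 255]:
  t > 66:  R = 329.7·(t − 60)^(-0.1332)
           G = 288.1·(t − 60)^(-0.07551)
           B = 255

1.032

At 7258 K (t = 72.58):
  G = 288.1·(72.58 − 60)^(-0.07551) = 288.1·12.58^(-0.07551) = 288.1·0.82597 = 237.961.
At 6828 K (t = 68.28):
  G = 288.1·(68.28 − 60)^(-0.07551) = 288.1·8.28^(-0.07551) = 288.1·0.85247 = 245.597.
Gain = 245.597 / 237.961 = 1.0321 → 1.032.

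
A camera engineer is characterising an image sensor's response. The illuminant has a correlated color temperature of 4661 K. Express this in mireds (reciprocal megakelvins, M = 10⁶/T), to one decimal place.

214.5 mireds

M = 10⁶ / 4661 = 214.546 → 214.5 mireds.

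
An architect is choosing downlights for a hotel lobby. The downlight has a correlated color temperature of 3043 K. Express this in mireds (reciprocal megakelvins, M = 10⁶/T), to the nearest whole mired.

M = 10⁶ / 3043 = 328.623 → 329 mireds.

329 mireds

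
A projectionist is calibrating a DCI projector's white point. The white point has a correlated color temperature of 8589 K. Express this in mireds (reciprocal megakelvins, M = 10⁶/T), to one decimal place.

116.4 mireds

M = 10⁶ / 8589 = 116.428 → 116.4 mireds.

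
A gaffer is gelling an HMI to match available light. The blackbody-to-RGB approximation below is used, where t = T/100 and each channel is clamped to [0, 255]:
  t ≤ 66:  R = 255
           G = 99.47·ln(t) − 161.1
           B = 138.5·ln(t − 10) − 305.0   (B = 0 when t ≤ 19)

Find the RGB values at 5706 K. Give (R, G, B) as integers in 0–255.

t = 5706/100 = 57.06; the t ≤ 66 branch applies.
R = 255 by definition for t ≤ 66.
G = 99.47·ln 57.06 − 161.1 = 99.47·4.0441 − 161.1 = 241.167.
B = 138.5·ln(57.06 − 10) − 305.0 = 138.5·ln 47.06 − 305.0 = 138.5·3.8514 − 305.0 = 228.422.
Rounded: (255, 241, 228).

(255, 241, 228)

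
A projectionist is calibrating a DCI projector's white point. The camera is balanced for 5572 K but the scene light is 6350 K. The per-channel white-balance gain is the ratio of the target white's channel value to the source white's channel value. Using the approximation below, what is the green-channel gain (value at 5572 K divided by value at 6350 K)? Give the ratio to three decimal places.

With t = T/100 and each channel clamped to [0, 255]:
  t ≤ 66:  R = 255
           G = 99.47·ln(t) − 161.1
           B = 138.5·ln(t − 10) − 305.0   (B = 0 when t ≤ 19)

At 6350 K (t = 63.5):
  G = 99.47·ln 63.5 − 161.1 = 99.47·4.1510 − 161.1 = 251.804.
At 5572 K (t = 55.72):
  G = 99.47·ln 55.72 − 161.1 = 99.47·4.0203 − 161.1 = 238.803.
Gain = 238.803 / 251.804 = 0.9484 → 0.948.

0.948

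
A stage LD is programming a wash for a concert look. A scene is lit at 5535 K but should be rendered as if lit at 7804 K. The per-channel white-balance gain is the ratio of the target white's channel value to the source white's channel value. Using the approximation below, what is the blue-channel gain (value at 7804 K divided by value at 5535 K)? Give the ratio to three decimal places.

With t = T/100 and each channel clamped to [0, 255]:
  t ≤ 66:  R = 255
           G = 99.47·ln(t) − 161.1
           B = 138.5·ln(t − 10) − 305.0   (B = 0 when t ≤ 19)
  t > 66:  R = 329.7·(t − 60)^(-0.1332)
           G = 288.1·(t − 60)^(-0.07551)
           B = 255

At 5535 K (t = 55.35):
  B = 138.5·ln(55.35 − 10) − 305.0 = 138.5·ln 45.35 − 305.0 = 138.5·3.8144 − 305.0 = 223.296.
At 7804 K (t = 78.04):
  B = 255 by definition for t > 66.
Gain = 255.000 / 223.296 = 1.1420 → 1.142.

1.142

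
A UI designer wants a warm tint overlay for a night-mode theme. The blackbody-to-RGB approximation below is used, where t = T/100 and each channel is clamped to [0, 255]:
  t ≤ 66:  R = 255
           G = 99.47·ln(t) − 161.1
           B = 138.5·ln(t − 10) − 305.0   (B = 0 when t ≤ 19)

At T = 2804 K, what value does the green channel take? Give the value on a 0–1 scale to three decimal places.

0.669

t = 2804/100 = 28.04; the t ≤ 66 branch applies.
G = 99.47·ln 28.04 − 161.1 = 99.47·3.3336 − 161.1 = 170.496.
On a 0–1 scale: 170.496/255 = 0.6686 → 0.669.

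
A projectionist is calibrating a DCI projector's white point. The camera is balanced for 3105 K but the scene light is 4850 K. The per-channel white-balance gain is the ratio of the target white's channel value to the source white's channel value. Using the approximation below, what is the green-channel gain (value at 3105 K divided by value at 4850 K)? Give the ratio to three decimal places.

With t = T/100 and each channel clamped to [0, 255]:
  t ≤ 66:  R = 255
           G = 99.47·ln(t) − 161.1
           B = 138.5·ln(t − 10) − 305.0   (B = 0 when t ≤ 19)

At 4850 K (t = 48.5):
  G = 99.47·ln 48.5 − 161.1 = 99.47·3.8816 − 161.1 = 224.999.
At 3105 K (t = 31.05):
  G = 99.47·ln 31.05 − 161.1 = 99.47·3.4356 − 161.1 = 180.639.
Gain = 180.639 / 224.999 = 0.8028 → 0.803.

0.803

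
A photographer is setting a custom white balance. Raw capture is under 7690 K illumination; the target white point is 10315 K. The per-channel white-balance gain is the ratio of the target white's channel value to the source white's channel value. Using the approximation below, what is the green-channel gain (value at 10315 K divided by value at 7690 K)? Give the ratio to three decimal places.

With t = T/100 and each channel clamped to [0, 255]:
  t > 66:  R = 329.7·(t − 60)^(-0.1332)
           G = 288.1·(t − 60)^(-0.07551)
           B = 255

0.932

At 7690 K (t = 76.9):
  G = 288.1·(76.9 − 60)^(-0.07551) = 288.1·16.9^(-0.07551) = 288.1·0.80776 = 232.716.
At 10315 K (t = 103.15):
  G = 288.1·(103.15 − 60)^(-0.07551) = 288.1·43.15^(-0.07551) = 288.1·0.75256 = 216.813.
Gain = 216.813 / 232.716 = 0.9317 → 0.932.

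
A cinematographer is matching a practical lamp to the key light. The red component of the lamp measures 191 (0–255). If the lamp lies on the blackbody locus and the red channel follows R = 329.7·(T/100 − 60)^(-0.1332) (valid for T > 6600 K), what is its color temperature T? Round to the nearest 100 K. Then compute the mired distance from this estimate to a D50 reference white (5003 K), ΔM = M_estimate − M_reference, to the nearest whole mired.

(t − 60)^(-0.1332) = 191/329.7 = 0.57931.
t − 60 = 0.57931^(1/-0.1332) = 0.57931^(-7.508) = 60.245, so t = 120.245.
T = 100·t = 12025 K → 12000 K to the nearest 100 K.
M_estimate = 10⁶/12000 = 83.33; M_reference = 10⁶/5003 = 199.88.
ΔM = 83.33 − 199.88 = -116.55 → -117 mireds.

-117 mireds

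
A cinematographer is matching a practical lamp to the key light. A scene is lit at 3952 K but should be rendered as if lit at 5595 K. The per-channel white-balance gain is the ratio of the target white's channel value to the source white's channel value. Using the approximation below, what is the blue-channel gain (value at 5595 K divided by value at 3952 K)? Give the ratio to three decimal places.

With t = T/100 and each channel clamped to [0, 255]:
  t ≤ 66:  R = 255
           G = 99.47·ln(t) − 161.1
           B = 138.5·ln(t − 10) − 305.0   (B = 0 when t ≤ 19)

1.374

At 3952 K (t = 39.52):
  B = 138.5·ln(39.52 − 10) − 305.0 = 138.5·ln 29.52 − 305.0 = 138.5·3.3851 − 305.0 = 163.832.
At 5595 K (t = 55.95):
  B = 138.5·ln(55.95 − 10) − 305.0 = 138.5·ln 45.95 − 305.0 = 138.5·3.8276 − 305.0 = 225.116.
Gain = 225.116 / 163.832 = 1.3741 → 1.374.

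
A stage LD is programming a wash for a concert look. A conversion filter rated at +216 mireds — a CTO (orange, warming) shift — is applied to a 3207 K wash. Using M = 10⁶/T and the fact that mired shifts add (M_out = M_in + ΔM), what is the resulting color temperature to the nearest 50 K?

1900 K

M_in = 10⁶/3207 = 311.82 mireds.
M_out = 311.82 + (+216) = 527.82 mireds.
T_out = 10⁶/527.82 = 1894.6 K → 1900 K.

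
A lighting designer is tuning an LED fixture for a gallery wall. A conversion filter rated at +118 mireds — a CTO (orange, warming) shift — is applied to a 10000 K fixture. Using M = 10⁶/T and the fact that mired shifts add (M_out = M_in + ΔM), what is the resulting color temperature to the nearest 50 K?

4600 K

M_in = 10⁶/10000 = 100.00 mireds.
M_out = 100.00 + (+118) = 218.00 mireds.
T_out = 10⁶/218.00 = 4587.2 K → 4600 K.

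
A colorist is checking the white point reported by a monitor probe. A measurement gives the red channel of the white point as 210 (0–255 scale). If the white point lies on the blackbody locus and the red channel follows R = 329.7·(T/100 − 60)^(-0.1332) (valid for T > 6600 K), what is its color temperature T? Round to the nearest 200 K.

9000 K

(t − 60)^(-0.1332) = 210/329.7 = 0.63694.
t − 60 = 0.63694^(1/-0.1332) = 0.63694^(-7.508) = 29.561, so t = 89.561.
T = 100·t = 8956 K → 9000 K to the nearest 200 K.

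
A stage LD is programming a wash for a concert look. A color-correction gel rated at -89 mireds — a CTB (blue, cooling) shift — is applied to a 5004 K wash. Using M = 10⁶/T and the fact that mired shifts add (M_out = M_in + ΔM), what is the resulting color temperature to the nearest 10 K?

9020 K

M_in = 10⁶/5004 = 199.84 mireds.
M_out = 199.84 + (-89) = 110.84 mireds.
T_out = 10⁶/110.84 = 9022.0 K → 9020 K.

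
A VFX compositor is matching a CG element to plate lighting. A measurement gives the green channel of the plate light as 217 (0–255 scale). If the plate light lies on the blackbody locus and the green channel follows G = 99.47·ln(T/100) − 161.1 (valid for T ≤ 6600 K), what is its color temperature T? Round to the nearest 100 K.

ln t = (217 + 161.1) / 99.47 = 3.8011.
t = e^3.8011 = 44.752.
T = 100·t = 4475 K → 4500 K to the nearest 100 K.

4500 K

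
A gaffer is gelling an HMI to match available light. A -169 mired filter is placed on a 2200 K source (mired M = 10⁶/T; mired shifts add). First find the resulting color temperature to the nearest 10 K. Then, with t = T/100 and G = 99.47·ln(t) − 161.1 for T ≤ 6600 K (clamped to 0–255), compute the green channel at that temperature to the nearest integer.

M_in = 10⁶/2200 = 454.55; M_out = 454.55 + (-169) = 285.55.
T_out = 10⁶/285.55 = 3502.1 K → 3500 K; t = 35.
G = 99.47·ln 35 − 161.1 = 99.47·3.5553 − 161.1 = 192.550.
Rounded: 193.

193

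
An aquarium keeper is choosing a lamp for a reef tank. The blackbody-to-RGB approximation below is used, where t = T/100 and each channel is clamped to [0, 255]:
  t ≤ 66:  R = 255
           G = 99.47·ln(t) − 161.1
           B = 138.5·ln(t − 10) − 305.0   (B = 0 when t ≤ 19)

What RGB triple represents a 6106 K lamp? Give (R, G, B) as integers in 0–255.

(255, 248, 240)

t = 6106/100 = 61.06; the t ≤ 66 branch applies.
R = 255 by definition for t ≤ 66.
G = 99.47·ln 61.06 − 161.1 = 99.47·4.1119 − 161.1 = 247.906.
B = 138.5·ln(61.06 − 10) − 305.0 = 138.5·ln 51.06 − 305.0 = 138.5·3.9330 − 305.0 = 239.721.
Rounded: (255, 248, 240).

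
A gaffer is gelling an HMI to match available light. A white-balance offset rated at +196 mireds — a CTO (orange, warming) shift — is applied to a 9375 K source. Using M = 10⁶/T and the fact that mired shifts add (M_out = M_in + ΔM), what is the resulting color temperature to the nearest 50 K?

3300 K

M_in = 10⁶/9375 = 106.67 mireds.
M_out = 106.67 + (+196) = 302.67 mireds.
T_out = 10⁶/302.67 = 3304.0 K → 3300 K.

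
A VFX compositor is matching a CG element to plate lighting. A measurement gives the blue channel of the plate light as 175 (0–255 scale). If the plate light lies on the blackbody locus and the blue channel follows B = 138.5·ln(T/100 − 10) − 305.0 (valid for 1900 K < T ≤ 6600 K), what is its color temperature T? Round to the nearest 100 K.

ln(t − 10) = (175 + 305.0) / 138.5 = 3.4657.
t − 10 = e^3.4657 = 31.999, so t = 41.999.
T = 100·t = 4200 K → 4200 K to the nearest 100 K.

4200 K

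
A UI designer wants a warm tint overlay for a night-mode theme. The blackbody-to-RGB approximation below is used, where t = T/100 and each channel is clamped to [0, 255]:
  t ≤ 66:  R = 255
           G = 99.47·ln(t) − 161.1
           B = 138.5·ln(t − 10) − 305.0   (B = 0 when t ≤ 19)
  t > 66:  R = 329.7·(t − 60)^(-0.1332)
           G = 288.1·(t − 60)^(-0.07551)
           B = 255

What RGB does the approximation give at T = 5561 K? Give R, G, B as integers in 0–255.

t = 5561/100 = 55.61; the t ≤ 66 branch applies.
R = 255 by definition for t ≤ 66.
G = 99.47·ln 55.61 − 161.1 = 99.47·4.0184 − 161.1 = 238.607.
B = 138.5·ln(55.61 − 10) − 305.0 = 138.5·ln 45.61 − 305.0 = 138.5·3.8201 − 305.0 = 224.088.
Rounded: (255, 239, 224).

R=255, G=239, B=224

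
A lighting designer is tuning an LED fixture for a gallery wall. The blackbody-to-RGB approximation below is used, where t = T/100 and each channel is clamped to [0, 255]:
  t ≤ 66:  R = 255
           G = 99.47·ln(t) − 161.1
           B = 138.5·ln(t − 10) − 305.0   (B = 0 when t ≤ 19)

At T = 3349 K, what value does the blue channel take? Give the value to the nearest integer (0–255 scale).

132

t = 3349/100 = 33.49; the t ≤ 66 branch applies.
B = 138.5·ln(33.49 − 10) − 305.0 = 138.5·ln 23.49 − 305.0 = 138.5·3.1566 − 305.0 = 132.186.
Rounded: 132.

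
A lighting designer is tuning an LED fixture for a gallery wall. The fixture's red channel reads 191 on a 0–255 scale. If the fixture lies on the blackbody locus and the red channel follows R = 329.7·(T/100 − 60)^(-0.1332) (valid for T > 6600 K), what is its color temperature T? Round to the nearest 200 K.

(t − 60)^(-0.1332) = 191/329.7 = 0.57931.
t − 60 = 0.57931^(1/-0.1332) = 0.57931^(-7.508) = 60.245, so t = 120.245.
T = 100·t = 12025 K → 12000 K to the nearest 200 K.

12000 K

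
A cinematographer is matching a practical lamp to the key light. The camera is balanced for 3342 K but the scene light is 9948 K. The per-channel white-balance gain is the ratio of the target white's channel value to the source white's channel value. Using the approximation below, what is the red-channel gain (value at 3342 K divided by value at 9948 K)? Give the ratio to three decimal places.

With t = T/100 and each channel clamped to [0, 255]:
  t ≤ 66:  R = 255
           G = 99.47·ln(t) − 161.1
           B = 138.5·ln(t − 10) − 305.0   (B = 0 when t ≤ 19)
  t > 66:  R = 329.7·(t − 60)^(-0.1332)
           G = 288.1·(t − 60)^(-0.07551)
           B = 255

1.262

At 9948 K (t = 99.48):
  R = 329.7·(99.48 − 60)^(-0.1332) = 329.7·39.48^(-0.1332) = 329.7·0.61286 = 202.061.
At 3342 K (t = 33.42):
  R = 255 by definition for t ≤ 66.
Gain = 255.000 / 202.061 = 1.2620 → 1.262.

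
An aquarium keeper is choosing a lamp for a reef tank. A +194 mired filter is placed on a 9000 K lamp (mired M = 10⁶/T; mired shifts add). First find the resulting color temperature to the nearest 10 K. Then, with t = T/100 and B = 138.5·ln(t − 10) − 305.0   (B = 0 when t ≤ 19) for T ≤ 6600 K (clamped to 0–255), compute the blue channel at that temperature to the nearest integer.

M_in = 10⁶/9000 = 111.11; M_out = 111.11 + (+194) = 305.11.
T_out = 10⁶/305.11 = 3277.5 K → 3280 K; t = 32.8.
B = 138.5·ln(32.8 − 10) − 305.0 = 138.5·ln 22.8 − 305.0 = 138.5·3.1268 − 305.0 = 128.056.
Rounded: 128.

128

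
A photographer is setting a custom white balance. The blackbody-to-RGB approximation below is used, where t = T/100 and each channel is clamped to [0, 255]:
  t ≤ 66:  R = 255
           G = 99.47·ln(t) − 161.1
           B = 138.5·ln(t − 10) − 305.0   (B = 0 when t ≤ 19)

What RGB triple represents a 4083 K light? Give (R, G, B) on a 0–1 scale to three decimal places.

t = 4083/100 = 40.83; the t ≤ 66 branch applies.
R = 255 by definition for t ≤ 66.
G = 99.47·ln 40.83 − 161.1 = 99.47·3.7094 − 161.1 = 207.876.
B = 138.5·ln(40.83 − 10) − 305.0 = 138.5·ln 30.83 − 305.0 = 138.5·3.4285 − 305.0 = 169.846.
Dividing each by 255: (1.0000, 0.8152, 0.6661) → (1.000, 0.815, 0.666).

(1.000, 0.815, 0.666)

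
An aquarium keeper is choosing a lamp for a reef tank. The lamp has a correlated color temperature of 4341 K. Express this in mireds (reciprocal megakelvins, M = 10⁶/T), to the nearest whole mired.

M = 10⁶ / 4341 = 230.362 → 230 mireds.

230 mireds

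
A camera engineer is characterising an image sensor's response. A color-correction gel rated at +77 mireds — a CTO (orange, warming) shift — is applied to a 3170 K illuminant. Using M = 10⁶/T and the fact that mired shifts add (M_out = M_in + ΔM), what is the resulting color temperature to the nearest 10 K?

M_in = 10⁶/3170 = 315.46 mireds.
M_out = 315.46 + (+77) = 392.46 mireds.
T_out = 10⁶/392.46 = 2548.0 K → 2550 K.

2550 K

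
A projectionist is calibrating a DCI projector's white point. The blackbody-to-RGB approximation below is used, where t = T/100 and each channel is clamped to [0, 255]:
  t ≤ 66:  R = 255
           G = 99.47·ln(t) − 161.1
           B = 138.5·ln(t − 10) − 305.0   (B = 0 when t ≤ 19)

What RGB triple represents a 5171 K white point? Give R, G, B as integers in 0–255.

R=255, G=231, B=212

t = 5171/100 = 51.71; the t ≤ 66 branch applies.
R = 255 by definition for t ≤ 66.
G = 99.47·ln 51.71 − 161.1 = 99.47·3.9457 − 161.1 = 231.374.
B = 138.5·ln(51.71 − 10) − 305.0 = 138.5·ln 41.71 − 305.0 = 138.5·3.7307 − 305.0 = 211.708.
Rounded: (255, 231, 212).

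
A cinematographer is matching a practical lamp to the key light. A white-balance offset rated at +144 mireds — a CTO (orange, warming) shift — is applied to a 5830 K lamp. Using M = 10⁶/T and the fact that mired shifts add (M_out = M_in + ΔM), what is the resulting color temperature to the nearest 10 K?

3170 K

M_in = 10⁶/5830 = 171.53 mireds.
M_out = 171.53 + (+144) = 315.53 mireds.
T_out = 10⁶/315.53 = 3169.3 K → 3170 K.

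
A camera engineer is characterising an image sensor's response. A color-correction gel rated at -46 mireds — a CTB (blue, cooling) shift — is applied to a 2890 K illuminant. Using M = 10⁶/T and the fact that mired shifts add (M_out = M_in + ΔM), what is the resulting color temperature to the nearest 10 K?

3330 K

M_in = 10⁶/2890 = 346.02 mireds.
M_out = 346.02 + (-46) = 300.02 mireds.
T_out = 10⁶/300.02 = 3333.1 K → 3330 K.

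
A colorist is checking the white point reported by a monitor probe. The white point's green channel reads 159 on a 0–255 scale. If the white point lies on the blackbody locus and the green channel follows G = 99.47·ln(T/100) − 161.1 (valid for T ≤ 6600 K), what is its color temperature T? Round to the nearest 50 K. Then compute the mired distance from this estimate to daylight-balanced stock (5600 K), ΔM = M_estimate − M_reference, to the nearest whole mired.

+221 mireds

ln t = (159 + 161.1) / 99.47 = 3.2181.
t = e^3.2181 = 24.980.
T = 100·t = 2498 K → 2500 K to the nearest 50 K.
M_estimate = 10⁶/2500 = 400.00; M_reference = 10⁶/5600 = 178.57.
ΔM = 400.00 − 178.57 = 221.43 → +221 mireds.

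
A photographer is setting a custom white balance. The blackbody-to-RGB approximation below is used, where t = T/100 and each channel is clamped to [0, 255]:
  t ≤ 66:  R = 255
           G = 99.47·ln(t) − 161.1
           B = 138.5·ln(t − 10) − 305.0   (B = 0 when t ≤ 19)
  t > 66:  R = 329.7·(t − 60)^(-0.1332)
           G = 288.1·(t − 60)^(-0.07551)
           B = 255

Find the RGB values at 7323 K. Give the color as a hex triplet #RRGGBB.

#EAEDFF

t = 7323/100 = 73.23; the t > 66 branch applies.
R = 329.7·(73.23 − 60)^(-0.1332) = 329.7·13.23^(-0.1332) = 329.7·0.70894 = 233.737.
G = 288.1·(73.23 − 60)^(-0.07551) = 288.1·13.23^(-0.07551) = 288.1·0.82283 = 237.058.
B = 255 by definition for t > 66.
Rounded: (234, 237, 255).
In hex: #EAEDFF.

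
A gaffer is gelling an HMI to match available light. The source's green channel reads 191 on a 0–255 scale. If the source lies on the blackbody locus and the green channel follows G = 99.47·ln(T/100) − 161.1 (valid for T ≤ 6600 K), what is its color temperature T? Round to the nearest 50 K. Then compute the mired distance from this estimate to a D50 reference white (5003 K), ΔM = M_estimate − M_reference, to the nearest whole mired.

ln t = (191 + 161.1) / 99.47 = 3.5398.
t = e^3.5398 = 34.459.
T = 100·t = 3446 K → 3450 K to the nearest 50 K.
M_estimate = 10⁶/3450 = 289.86; M_reference = 10⁶/5003 = 199.88.
ΔM = 289.86 − 199.88 = 89.98 → +90 mireds.

+90 mireds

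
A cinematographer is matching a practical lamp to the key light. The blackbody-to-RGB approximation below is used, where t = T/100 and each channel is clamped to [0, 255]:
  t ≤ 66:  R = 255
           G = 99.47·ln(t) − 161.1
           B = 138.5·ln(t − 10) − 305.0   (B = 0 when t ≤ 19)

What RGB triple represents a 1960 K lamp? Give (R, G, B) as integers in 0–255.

t = 1960/100 = 19.6; the t ≤ 66 branch applies.
R = 255 by definition for t ≤ 66.
G = 99.47·ln 19.6 − 161.1 = 99.47·2.9755 − 161.1 = 134.876.
B = 138.5·ln(19.6 − 10) − 305.0 = 138.5·ln 9.6 − 305.0 = 138.5·2.2618 − 305.0 = 8.254.
Rounded: (255, 135, 8).

(255, 135, 8)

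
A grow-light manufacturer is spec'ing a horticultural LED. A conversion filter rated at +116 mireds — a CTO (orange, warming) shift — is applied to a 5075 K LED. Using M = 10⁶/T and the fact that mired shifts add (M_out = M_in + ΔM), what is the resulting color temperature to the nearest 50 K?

M_in = 10⁶/5075 = 197.04 mireds.
M_out = 197.04 + (+116) = 313.04 mireds.
T_out = 10⁶/313.04 = 3194.4 K → 3200 K.

3200 K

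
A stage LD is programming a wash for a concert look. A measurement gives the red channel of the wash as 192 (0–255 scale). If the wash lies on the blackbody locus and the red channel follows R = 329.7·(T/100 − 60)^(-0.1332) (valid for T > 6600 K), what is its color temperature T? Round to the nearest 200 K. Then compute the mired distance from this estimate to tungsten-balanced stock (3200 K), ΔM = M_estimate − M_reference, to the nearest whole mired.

-228 mireds

(t − 60)^(-0.1332) = 192/329.7 = 0.58235.
t − 60 = 0.58235^(1/-0.1332) = 0.58235^(-7.508) = 57.929, so t = 117.929.
T = 100·t = 11793 K → 11800 K to the nearest 200 K.
M_estimate = 10⁶/11800 = 84.75; M_reference = 10⁶/3200 = 312.50.
ΔM = 84.75 − 312.50 = -227.75 → -228 mireds.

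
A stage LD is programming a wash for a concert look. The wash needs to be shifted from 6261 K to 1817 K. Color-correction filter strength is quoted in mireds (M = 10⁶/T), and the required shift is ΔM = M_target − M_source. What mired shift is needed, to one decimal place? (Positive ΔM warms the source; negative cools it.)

+390.6 mireds

M_source = 10⁶/6261 = 159.719; M_target = 10⁶/1817 = 550.358.
ΔM = 550.358 − 159.719 = 390.639 → +390.6 mireds, a warming shift.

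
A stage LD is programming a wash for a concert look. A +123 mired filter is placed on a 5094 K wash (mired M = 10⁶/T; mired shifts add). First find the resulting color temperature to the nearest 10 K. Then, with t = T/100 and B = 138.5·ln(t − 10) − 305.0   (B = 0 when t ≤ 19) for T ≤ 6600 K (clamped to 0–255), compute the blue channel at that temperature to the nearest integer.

119

M_in = 10⁶/5094 = 196.31; M_out = 196.31 + (+123) = 319.31.
T_out = 10⁶/319.31 = 3131.8 K → 3130 K; t = 31.3.
B = 138.5·ln(31.3 − 10) − 305.0 = 138.5·ln 21.3 − 305.0 = 138.5·3.0587 − 305.0 = 118.631.
Rounded: 119.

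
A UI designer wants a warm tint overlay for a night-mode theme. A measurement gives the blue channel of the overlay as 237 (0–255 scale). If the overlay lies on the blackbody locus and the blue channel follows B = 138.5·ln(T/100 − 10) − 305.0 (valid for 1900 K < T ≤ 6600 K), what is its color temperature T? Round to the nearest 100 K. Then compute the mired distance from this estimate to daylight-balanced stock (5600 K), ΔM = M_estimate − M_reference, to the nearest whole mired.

ln(t − 10) = (237 + 305.0) / 138.5 = 3.9134.
t − 10 = e^3.9134 = 50.067, so t = 60.067.
T = 100·t = 6007 K → 6000 K to the nearest 100 K.
M_estimate = 10⁶/6000 = 166.67; M_reference = 10⁶/5600 = 178.57.
ΔM = 166.67 − 178.57 = -11.90 → -12 mireds.

-12 mireds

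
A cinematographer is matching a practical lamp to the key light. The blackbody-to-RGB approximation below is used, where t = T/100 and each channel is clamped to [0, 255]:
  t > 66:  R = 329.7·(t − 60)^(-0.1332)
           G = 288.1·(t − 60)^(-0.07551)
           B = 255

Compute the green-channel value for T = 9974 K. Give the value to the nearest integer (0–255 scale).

218

t = 9974/100 = 99.74; the t > 66 branch applies.
G = 288.1·(99.74 − 60)^(-0.07551) = 288.1·39.74^(-0.07551) = 288.1·0.75726 = 218.165.
Rounded: 218.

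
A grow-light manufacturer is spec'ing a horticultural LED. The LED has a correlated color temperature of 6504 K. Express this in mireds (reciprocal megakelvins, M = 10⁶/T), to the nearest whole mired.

M = 10⁶ / 6504 = 153.752 → 154 mireds.

154 mireds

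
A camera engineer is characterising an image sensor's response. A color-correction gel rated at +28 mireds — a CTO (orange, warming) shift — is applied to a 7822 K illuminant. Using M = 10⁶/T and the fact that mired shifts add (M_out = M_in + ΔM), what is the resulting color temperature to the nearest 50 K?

M_in = 10⁶/7822 = 127.84 mireds.
M_out = 127.84 + (+28) = 155.84 mireds.
T_out = 10⁶/155.84 = 6416.7 K → 6400 K.

6400 K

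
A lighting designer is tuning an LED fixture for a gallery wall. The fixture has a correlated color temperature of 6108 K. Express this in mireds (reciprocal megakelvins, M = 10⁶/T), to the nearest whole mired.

M = 10⁶ / 6108 = 163.720 → 164 mireds.

164 mireds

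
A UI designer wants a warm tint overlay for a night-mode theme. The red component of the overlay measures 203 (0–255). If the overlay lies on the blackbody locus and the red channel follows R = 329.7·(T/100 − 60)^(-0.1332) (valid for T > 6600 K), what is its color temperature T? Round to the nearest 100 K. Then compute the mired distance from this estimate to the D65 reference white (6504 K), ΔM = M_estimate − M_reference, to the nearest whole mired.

-52 mireds

(t − 60)^(-0.1332) = 203/329.7 = 0.61571.
t − 60 = 0.61571^(1/-0.1332) = 0.61571^(-7.508) = 38.129, so t = 98.129.
T = 100·t = 9813 K → 9800 K to the nearest 100 K.
M_estimate = 10⁶/9800 = 102.04; M_reference = 10⁶/6504 = 153.75.
ΔM = 102.04 − 153.75 = -51.71 → -52 mireds.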